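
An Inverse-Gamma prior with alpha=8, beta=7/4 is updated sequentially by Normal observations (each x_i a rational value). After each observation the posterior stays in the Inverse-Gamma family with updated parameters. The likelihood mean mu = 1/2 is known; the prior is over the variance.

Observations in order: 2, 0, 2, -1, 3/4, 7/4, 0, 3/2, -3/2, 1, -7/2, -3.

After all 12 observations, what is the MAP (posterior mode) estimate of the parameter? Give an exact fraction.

obs 1: x=2 → posterior Inverse-Gamma(17/2, 23/8)
obs 2: x=0 → posterior Inverse-Gamma(9, 3)
obs 3: x=2 → posterior Inverse-Gamma(19/2, 33/8)
obs 4: x=-1 → posterior Inverse-Gamma(10, 21/4)
obs 5: x=3/4 → posterior Inverse-Gamma(21/2, 169/32)
obs 6: x=7/4 → posterior Inverse-Gamma(11, 97/16)
obs 7: x=0 → posterior Inverse-Gamma(23/2, 99/16)
obs 8: x=3/2 → posterior Inverse-Gamma(12, 107/16)
obs 9: x=-3/2 → posterior Inverse-Gamma(25/2, 139/16)
obs 10: x=1 → posterior Inverse-Gamma(13, 141/16)
obs 11: x=-7/2 → posterior Inverse-Gamma(27/2, 269/16)
obs 12: x=-3 → posterior Inverse-Gamma(14, 367/16)

367/240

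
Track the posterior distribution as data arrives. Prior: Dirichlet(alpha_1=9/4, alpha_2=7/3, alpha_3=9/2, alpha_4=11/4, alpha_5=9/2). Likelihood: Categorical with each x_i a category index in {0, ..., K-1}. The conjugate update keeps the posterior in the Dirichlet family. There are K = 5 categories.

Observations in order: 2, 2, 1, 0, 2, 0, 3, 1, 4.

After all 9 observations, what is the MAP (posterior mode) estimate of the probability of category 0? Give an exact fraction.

obs 1: x=2 → posterior Dirichlet(9/4, 7/3, 11/2, 11/4, 9/2)
obs 2: x=2 → posterior Dirichlet(9/4, 7/3, 13/2, 11/4, 9/2)
obs 3: x=1 → posterior Dirichlet(9/4, 10/3, 13/2, 11/4, 9/2)
obs 4: x=0 → posterior Dirichlet(13/4, 10/3, 13/2, 11/4, 9/2)
obs 5: x=2 → posterior Dirichlet(13/4, 10/3, 15/2, 11/4, 9/2)
obs 6: x=0 → posterior Dirichlet(17/4, 10/3, 15/2, 11/4, 9/2)
obs 7: x=3 → posterior Dirichlet(17/4, 10/3, 15/2, 15/4, 9/2)
obs 8: x=1 → posterior Dirichlet(17/4, 13/3, 15/2, 15/4, 9/2)
obs 9: x=4 → posterior Dirichlet(17/4, 13/3, 15/2, 15/4, 11/2)

39/244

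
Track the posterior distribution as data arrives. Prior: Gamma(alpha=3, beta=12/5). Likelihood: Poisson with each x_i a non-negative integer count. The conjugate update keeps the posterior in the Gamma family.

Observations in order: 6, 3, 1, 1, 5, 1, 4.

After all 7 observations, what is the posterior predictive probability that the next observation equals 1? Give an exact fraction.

202506911205856241474946532601029479811215/993101422297738489896297467482081857634304

obs 1: x=6 → posterior Gamma(9, 17/5)
obs 2: x=3 → posterior Gamma(12, 22/5)
obs 3: x=1 → posterior Gamma(13, 27/5)
obs 4: x=1 → posterior Gamma(14, 32/5)
obs 5: x=5 → posterior Gamma(19, 37/5)
obs 6: x=1 → posterior Gamma(20, 42/5)
obs 7: x=4 → posterior Gamma(24, 47/5)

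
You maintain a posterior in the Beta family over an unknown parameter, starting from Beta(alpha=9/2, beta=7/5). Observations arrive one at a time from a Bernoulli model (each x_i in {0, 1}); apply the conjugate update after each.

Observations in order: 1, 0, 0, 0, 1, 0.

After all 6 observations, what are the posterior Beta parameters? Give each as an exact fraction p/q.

obs 1: x=1 → posterior Beta(11/2, 7/5)
obs 2: x=0 → posterior Beta(11/2, 12/5)
obs 3: x=0 → posterior Beta(11/2, 17/5)
obs 4: x=0 → posterior Beta(11/2, 22/5)
obs 5: x=1 → posterior Beta(13/2, 22/5)
obs 6: x=0 → posterior Beta(13/2, 27/5)

alpha=13/2, beta=27/5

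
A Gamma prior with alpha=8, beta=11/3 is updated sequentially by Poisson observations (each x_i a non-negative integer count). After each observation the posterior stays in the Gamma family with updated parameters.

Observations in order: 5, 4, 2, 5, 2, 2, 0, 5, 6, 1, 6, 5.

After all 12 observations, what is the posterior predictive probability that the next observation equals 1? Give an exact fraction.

obs 1: x=5 → posterior Gamma(13, 14/3)
obs 2: x=4 → posterior Gamma(17, 17/3)
obs 3: x=2 → posterior Gamma(19, 20/3)
obs 4: x=5 → posterior Gamma(24, 23/3)
obs 5: x=2 → posterior Gamma(26, 26/3)
obs 6: x=2 → posterior Gamma(28, 29/3)
obs 7: x=0 → posterior Gamma(28, 32/3)
obs 8: x=5 → posterior Gamma(33, 35/3)
obs 9: x=6 → posterior Gamma(39, 38/3)
obs 10: x=1 → posterior Gamma(40, 41/3)
obs 11: x=6 → posterior Gamma(46, 44/3)
obs 12: x=5 → posterior Gamma(51, 47/3)

2895224102223569010283899710612247880416145913620037999690243637818253404714270267165559/22204460492503130808472633361816406250000000000000000000000000000000000000000000000000000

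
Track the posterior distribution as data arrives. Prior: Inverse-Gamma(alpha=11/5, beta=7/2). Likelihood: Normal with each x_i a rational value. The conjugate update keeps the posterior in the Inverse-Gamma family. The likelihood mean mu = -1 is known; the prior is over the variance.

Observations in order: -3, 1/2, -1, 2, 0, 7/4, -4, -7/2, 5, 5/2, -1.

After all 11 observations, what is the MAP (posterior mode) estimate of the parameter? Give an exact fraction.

2515/464

obs 1: x=-3 → posterior Inverse-Gamma(27/10, 11/2)
obs 2: x=1/2 → posterior Inverse-Gamma(16/5, 53/8)
obs 3: x=-1 → posterior Inverse-Gamma(37/10, 53/8)
obs 4: x=2 → posterior Inverse-Gamma(21/5, 89/8)
obs 5: x=0 → posterior Inverse-Gamma(47/10, 93/8)
obs 6: x=7/4 → posterior Inverse-Gamma(26/5, 493/32)
obs 7: x=-4 → posterior Inverse-Gamma(57/10, 637/32)
obs 8: x=-7/2 → posterior Inverse-Gamma(31/5, 737/32)
obs 9: x=5 → posterior Inverse-Gamma(67/10, 1313/32)
obs 10: x=5/2 → posterior Inverse-Gamma(36/5, 1509/32)
obs 11: x=-1 → posterior Inverse-Gamma(77/10, 1509/32)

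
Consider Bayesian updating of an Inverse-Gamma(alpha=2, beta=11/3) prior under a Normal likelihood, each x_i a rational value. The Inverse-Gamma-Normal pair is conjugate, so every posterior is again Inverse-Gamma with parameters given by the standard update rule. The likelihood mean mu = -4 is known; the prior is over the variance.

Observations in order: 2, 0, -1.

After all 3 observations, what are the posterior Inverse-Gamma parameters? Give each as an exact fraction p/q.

obs 1: x=2 → posterior Inverse-Gamma(5/2, 65/3)
obs 2: x=0 → posterior Inverse-Gamma(3, 89/3)
obs 3: x=-1 → posterior Inverse-Gamma(7/2, 205/6)

alpha=7/2, beta=205/6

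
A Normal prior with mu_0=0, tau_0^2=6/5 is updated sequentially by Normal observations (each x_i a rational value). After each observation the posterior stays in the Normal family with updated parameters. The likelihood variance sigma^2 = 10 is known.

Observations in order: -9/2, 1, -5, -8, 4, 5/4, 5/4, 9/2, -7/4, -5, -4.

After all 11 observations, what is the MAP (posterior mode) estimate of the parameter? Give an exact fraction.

-195/232

obs 1: x=-9/2 → posterior Normal(-27/56, 15/14)
obs 2: x=1 → posterior Normal(-21/62, 30/31)
obs 3: x=-5 → posterior Normal(-3/4, 15/17)
obs 4: x=-8 → posterior Normal(-99/74, 30/37)
obs 5: x=4 → posterior Normal(-15/16, 3/4)
obs 6: x=5/4 → posterior Normal(-135/172, 30/43)
obs 7: x=5/4 → posterior Normal(-15/23, 15/23)
obs 8: x=9/2 → posterior Normal(-33/98, 30/49)
obs 9: x=-7/4 → posterior Normal(-87/208, 15/26)
obs 10: x=-5 → posterior Normal(-147/220, 6/11)
obs 11: x=-4 → posterior Normal(-195/232, 15/29)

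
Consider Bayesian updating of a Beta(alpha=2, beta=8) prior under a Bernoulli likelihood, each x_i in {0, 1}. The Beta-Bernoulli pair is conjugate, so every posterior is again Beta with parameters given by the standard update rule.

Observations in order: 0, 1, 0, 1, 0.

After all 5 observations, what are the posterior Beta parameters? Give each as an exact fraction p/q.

obs 1: x=0 → posterior Beta(2, 9)
obs 2: x=1 → posterior Beta(3, 9)
obs 3: x=0 → posterior Beta(3, 10)
obs 4: x=1 → posterior Beta(4, 10)
obs 5: x=0 → posterior Beta(4, 11)

alpha=4, beta=11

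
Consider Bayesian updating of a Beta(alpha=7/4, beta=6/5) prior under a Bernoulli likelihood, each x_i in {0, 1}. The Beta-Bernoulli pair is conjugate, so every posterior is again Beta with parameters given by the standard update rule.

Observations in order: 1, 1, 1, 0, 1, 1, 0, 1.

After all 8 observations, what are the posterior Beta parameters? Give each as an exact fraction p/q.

obs 1: x=1 → posterior Beta(11/4, 6/5)
obs 2: x=1 → posterior Beta(15/4, 6/5)
obs 3: x=1 → posterior Beta(19/4, 6/5)
obs 4: x=0 → posterior Beta(19/4, 11/5)
obs 5: x=1 → posterior Beta(23/4, 11/5)
obs 6: x=1 → posterior Beta(27/4, 11/5)
obs 7: x=0 → posterior Beta(27/4, 16/5)
obs 8: x=1 → posterior Beta(31/4, 16/5)

alpha=31/4, beta=16/5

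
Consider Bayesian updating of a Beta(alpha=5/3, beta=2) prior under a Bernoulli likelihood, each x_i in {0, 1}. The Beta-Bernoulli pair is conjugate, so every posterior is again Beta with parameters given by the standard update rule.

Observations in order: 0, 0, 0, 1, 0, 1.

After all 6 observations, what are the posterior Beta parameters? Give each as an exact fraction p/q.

alpha=11/3, beta=6

obs 1: x=0 → posterior Beta(5/3, 3)
obs 2: x=0 → posterior Beta(5/3, 4)
obs 3: x=0 → posterior Beta(5/3, 5)
obs 4: x=1 → posterior Beta(8/3, 5)
obs 5: x=0 → posterior Beta(8/3, 6)
obs 6: x=1 → posterior Beta(11/3, 6)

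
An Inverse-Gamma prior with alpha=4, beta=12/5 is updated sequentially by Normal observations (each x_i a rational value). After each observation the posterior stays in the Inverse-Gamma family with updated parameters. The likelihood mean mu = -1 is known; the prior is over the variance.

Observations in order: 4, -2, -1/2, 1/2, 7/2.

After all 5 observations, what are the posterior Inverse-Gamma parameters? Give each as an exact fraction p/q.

alpha=13/2, beta=1071/40

obs 1: x=4 → posterior Inverse-Gamma(9/2, 149/10)
obs 2: x=-2 → posterior Inverse-Gamma(5, 77/5)
obs 3: x=-1/2 → posterior Inverse-Gamma(11/2, 621/40)
obs 4: x=1/2 → posterior Inverse-Gamma(6, 333/20)
obs 5: x=7/2 → posterior Inverse-Gamma(13/2, 1071/40)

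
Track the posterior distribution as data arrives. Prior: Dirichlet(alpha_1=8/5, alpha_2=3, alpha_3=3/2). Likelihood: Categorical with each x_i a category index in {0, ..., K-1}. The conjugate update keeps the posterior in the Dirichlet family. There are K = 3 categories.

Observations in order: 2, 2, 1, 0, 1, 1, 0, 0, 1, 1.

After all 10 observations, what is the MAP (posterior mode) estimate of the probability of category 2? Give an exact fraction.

25/131

obs 1: x=2 → posterior Dirichlet(8/5, 3, 5/2)
obs 2: x=2 → posterior Dirichlet(8/5, 3, 7/2)
obs 3: x=1 → posterior Dirichlet(8/5, 4, 7/2)
obs 4: x=0 → posterior Dirichlet(13/5, 4, 7/2)
obs 5: x=1 → posterior Dirichlet(13/5, 5, 7/2)
obs 6: x=1 → posterior Dirichlet(13/5, 6, 7/2)
obs 7: x=0 → posterior Dirichlet(18/5, 6, 7/2)
obs 8: x=0 → posterior Dirichlet(23/5, 6, 7/2)
obs 9: x=1 → posterior Dirichlet(23/5, 7, 7/2)
obs 10: x=1 → posterior Dirichlet(23/5, 8, 7/2)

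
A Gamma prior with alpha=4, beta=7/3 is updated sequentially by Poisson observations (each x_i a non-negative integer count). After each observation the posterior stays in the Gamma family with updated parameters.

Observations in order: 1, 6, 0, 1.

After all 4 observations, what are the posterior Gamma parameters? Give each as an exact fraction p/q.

alpha=12, beta=19/3

obs 1: x=1 → posterior Gamma(5, 10/3)
obs 2: x=6 → posterior Gamma(11, 13/3)
obs 3: x=0 → posterior Gamma(11, 16/3)
obs 4: x=1 → posterior Gamma(12, 19/3)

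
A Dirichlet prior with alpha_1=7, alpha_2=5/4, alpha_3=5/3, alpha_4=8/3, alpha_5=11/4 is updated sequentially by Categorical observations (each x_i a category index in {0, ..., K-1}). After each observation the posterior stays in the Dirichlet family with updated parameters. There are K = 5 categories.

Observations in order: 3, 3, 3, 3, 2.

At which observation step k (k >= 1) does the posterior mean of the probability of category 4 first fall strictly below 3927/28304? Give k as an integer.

obs 1: x=3 → posterior Dirichlet(7, 5/4, 5/3, 11/3, 11/4)
obs 2: x=3 → posterior Dirichlet(7, 5/4, 5/3, 14/3, 11/4)
obs 3: x=3 → posterior Dirichlet(7, 5/4, 5/3, 17/3, 11/4)
obs 4: x=3 → posterior Dirichlet(7, 5/4, 5/3, 20/3, 11/4)
obs 5: x=2 → posterior Dirichlet(7, 5/4, 8/3, 20/3, 11/4)

k = 5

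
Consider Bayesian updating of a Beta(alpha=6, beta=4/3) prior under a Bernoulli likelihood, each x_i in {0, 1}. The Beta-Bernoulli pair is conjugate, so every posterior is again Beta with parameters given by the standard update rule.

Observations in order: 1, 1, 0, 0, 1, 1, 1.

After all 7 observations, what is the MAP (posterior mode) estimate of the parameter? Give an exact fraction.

obs 1: x=1 → posterior Beta(7, 4/3)
obs 2: x=1 → posterior Beta(8, 4/3)
obs 3: x=0 → posterior Beta(8, 7/3)
obs 4: x=0 → posterior Beta(8, 10/3)
obs 5: x=1 → posterior Beta(9, 10/3)
obs 6: x=1 → posterior Beta(10, 10/3)
obs 7: x=1 → posterior Beta(11, 10/3)

30/37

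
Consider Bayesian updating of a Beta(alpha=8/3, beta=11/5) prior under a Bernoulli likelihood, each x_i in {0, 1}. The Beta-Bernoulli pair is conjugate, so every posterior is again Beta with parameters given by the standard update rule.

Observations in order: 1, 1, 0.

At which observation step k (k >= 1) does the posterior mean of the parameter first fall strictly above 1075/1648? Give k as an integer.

k = 2

obs 1: x=1 → posterior Beta(11/3, 11/5)
obs 2: x=1 → posterior Beta(14/3, 11/5)
obs 3: x=0 → posterior Beta(14/3, 16/5)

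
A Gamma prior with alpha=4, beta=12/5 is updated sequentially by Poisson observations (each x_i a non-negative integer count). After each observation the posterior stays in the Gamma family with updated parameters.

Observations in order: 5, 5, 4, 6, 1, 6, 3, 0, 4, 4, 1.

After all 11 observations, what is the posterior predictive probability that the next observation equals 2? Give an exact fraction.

39266090711531220013386528914752651870474728209942840556837801398902982629505542475/190078214486310799191611828229799739340823342629574344409651316766170609128744943616

obs 1: x=5 → posterior Gamma(9, 17/5)
obs 2: x=5 → posterior Gamma(14, 22/5)
obs 3: x=4 → posterior Gamma(18, 27/5)
obs 4: x=6 → posterior Gamma(24, 32/5)
obs 5: x=1 → posterior Gamma(25, 37/5)
obs 6: x=6 → posterior Gamma(31, 42/5)
obs 7: x=3 → posterior Gamma(34, 47/5)
obs 8: x=0 → posterior Gamma(34, 52/5)
obs 9: x=4 → posterior Gamma(38, 57/5)
obs 10: x=4 → posterior Gamma(42, 62/5)
obs 11: x=1 → posterior Gamma(43, 67/5)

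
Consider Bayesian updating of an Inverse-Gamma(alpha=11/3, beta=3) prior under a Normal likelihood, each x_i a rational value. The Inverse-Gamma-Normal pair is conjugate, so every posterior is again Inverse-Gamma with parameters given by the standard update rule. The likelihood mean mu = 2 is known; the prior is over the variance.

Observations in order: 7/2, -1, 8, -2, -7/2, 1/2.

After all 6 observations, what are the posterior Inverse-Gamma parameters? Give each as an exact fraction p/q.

obs 1: x=7/2 → posterior Inverse-Gamma(25/6, 33/8)
obs 2: x=-1 → posterior Inverse-Gamma(14/3, 69/8)
obs 3: x=8 → posterior Inverse-Gamma(31/6, 213/8)
obs 4: x=-2 → posterior Inverse-Gamma(17/3, 277/8)
obs 5: x=-7/2 → posterior Inverse-Gamma(37/6, 199/4)
obs 6: x=1/2 → posterior Inverse-Gamma(20/3, 407/8)

alpha=20/3, beta=407/8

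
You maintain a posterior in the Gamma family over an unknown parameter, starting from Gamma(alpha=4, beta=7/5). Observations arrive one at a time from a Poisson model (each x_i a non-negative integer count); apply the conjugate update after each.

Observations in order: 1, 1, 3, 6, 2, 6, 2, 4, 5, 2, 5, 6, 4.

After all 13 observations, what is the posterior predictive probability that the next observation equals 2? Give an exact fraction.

obs 1: x=1 → posterior Gamma(5, 12/5)
obs 2: x=1 → posterior Gamma(6, 17/5)
obs 3: x=3 → posterior Gamma(9, 22/5)
obs 4: x=6 → posterior Gamma(15, 27/5)
obs 5: x=2 → posterior Gamma(17, 32/5)
obs 6: x=6 → posterior Gamma(23, 37/5)
obs 7: x=2 → posterior Gamma(25, 42/5)
obs 8: x=4 → posterior Gamma(29, 47/5)
obs 9: x=5 → posterior Gamma(34, 52/5)
obs 10: x=2 → posterior Gamma(36, 57/5)
obs 11: x=5 → posterior Gamma(41, 62/5)
obs 12: x=6 → posterior Gamma(47, 67/5)
obs 13: x=4 → posterior Gamma(51, 72/5)

1755661763428622710818853617793997240306042619668924976542318647113959465728368534295489411232563200/9638477416820594068942796341210139471815657065814849153428744932981052528412795473533008800961850717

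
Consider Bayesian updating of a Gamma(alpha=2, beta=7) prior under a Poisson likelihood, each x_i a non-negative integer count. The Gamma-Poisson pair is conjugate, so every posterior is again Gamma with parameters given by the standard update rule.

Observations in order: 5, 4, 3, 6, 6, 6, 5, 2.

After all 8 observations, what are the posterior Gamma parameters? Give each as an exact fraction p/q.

obs 1: x=5 → posterior Gamma(7, 8)
obs 2: x=4 → posterior Gamma(11, 9)
obs 3: x=3 → posterior Gamma(14, 10)
obs 4: x=6 → posterior Gamma(20, 11)
obs 5: x=6 → posterior Gamma(26, 12)
obs 6: x=6 → posterior Gamma(32, 13)
obs 7: x=5 → posterior Gamma(37, 14)
obs 8: x=2 → posterior Gamma(39, 15)

alpha=39, beta=15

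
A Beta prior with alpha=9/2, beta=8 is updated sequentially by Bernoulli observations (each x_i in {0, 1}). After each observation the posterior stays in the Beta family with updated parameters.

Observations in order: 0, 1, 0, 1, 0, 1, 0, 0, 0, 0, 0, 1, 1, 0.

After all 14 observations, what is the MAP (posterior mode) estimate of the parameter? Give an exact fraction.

obs 1: x=0 → posterior Beta(9/2, 9)
obs 2: x=1 → posterior Beta(11/2, 9)
obs 3: x=0 → posterior Beta(11/2, 10)
obs 4: x=1 → posterior Beta(13/2, 10)
obs 5: x=0 → posterior Beta(13/2, 11)
obs 6: x=1 → posterior Beta(15/2, 11)
obs 7: x=0 → posterior Beta(15/2, 12)
obs 8: x=0 → posterior Beta(15/2, 13)
obs 9: x=0 → posterior Beta(15/2, 14)
obs 10: x=0 → posterior Beta(15/2, 15)
obs 11: x=0 → posterior Beta(15/2, 16)
obs 12: x=1 → posterior Beta(17/2, 16)
obs 13: x=1 → posterior Beta(19/2, 16)
obs 14: x=0 → posterior Beta(19/2, 17)

17/49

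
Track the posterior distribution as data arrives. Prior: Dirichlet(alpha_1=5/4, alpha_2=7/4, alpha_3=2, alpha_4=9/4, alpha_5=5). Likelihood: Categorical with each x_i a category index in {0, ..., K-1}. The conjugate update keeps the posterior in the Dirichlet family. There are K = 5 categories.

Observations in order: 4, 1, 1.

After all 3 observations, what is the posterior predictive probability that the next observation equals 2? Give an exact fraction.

8/61

obs 1: x=4 → posterior Dirichlet(5/4, 7/4, 2, 9/4, 6)
obs 2: x=1 → posterior Dirichlet(5/4, 11/4, 2, 9/4, 6)
obs 3: x=1 → posterior Dirichlet(5/4, 15/4, 2, 9/4, 6)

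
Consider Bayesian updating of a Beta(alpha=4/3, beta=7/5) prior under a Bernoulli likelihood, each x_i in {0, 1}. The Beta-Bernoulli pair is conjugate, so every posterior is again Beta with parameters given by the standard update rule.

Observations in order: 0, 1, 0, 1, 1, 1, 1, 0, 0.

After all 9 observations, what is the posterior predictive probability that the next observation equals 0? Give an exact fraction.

81/176

obs 1: x=0 → posterior Beta(4/3, 12/5)
obs 2: x=1 → posterior Beta(7/3, 12/5)
obs 3: x=0 → posterior Beta(7/3, 17/5)
obs 4: x=1 → posterior Beta(10/3, 17/5)
obs 5: x=1 → posterior Beta(13/3, 17/5)
obs 6: x=1 → posterior Beta(16/3, 17/5)
obs 7: x=1 → posterior Beta(19/3, 17/5)
obs 8: x=0 → posterior Beta(19/3, 22/5)
obs 9: x=0 → posterior Beta(19/3, 27/5)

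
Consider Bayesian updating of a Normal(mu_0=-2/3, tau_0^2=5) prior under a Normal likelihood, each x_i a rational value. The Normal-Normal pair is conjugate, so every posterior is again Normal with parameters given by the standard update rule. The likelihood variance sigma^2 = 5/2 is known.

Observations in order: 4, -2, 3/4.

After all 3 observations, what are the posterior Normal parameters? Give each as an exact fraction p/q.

mu_0=29/42, tau_0^2=5/7

obs 1: x=4 → posterior Normal(22/9, 5/3)
obs 2: x=-2 → posterior Normal(2/3, 1)
obs 3: x=3/4 → posterior Normal(29/42, 5/7)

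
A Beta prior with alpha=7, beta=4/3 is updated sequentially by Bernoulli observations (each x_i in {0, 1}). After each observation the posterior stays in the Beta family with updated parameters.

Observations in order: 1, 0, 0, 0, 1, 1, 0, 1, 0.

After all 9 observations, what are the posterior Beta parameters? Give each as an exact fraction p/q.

obs 1: x=1 → posterior Beta(8, 4/3)
obs 2: x=0 → posterior Beta(8, 7/3)
obs 3: x=0 → posterior Beta(8, 10/3)
obs 4: x=0 → posterior Beta(8, 13/3)
obs 5: x=1 → posterior Beta(9, 13/3)
obs 6: x=1 → posterior Beta(10, 13/3)
obs 7: x=0 → posterior Beta(10, 16/3)
obs 8: x=1 → posterior Beta(11, 16/3)
obs 9: x=0 → posterior Beta(11, 19/3)

alpha=11, beta=19/3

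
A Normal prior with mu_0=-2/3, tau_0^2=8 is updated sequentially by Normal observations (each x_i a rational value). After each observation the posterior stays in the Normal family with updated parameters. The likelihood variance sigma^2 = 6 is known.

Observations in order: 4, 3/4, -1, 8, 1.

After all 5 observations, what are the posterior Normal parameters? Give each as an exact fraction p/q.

mu_0=49/23, tau_0^2=24/23

obs 1: x=4 → posterior Normal(2, 24/7)
obs 2: x=3/4 → posterior Normal(17/11, 24/11)
obs 3: x=-1 → posterior Normal(13/15, 8/5)
obs 4: x=8 → posterior Normal(45/19, 24/19)
obs 5: x=1 → posterior Normal(49/23, 24/23)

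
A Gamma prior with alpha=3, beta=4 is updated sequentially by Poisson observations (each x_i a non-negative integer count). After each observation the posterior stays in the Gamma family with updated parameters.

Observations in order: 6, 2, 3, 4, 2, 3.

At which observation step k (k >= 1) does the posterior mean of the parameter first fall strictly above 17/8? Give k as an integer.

obs 1: x=6 → posterior Gamma(9, 5)
obs 2: x=2 → posterior Gamma(11, 6)
obs 3: x=3 → posterior Gamma(14, 7)
obs 4: x=4 → posterior Gamma(18, 8)
obs 5: x=2 → posterior Gamma(20, 9)
obs 6: x=3 → posterior Gamma(23, 10)

k = 4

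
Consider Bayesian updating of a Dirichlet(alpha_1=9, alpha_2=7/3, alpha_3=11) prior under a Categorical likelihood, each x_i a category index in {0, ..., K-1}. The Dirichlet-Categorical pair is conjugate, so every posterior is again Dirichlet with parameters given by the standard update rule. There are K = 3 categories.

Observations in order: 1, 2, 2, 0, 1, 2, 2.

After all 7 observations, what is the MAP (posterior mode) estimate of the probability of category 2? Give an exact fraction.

obs 1: x=1 → posterior Dirichlet(9, 10/3, 11)
obs 2: x=2 → posterior Dirichlet(9, 10/3, 12)
obs 3: x=2 → posterior Dirichlet(9, 10/3, 13)
obs 4: x=0 → posterior Dirichlet(10, 10/3, 13)
obs 5: x=1 → posterior Dirichlet(10, 13/3, 13)
obs 6: x=2 → posterior Dirichlet(10, 13/3, 14)
obs 7: x=2 → posterior Dirichlet(10, 13/3, 15)

42/79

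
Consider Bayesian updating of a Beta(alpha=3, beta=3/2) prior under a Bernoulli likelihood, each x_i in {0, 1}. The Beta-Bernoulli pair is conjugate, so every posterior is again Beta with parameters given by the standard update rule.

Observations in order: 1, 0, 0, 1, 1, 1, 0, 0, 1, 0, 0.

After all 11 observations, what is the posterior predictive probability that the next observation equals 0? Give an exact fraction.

obs 1: x=1 → posterior Beta(4, 3/2)
obs 2: x=0 → posterior Beta(4, 5/2)
obs 3: x=0 → posterior Beta(4, 7/2)
obs 4: x=1 → posterior Beta(5, 7/2)
obs 5: x=1 → posterior Beta(6, 7/2)
obs 6: x=1 → posterior Beta(7, 7/2)
obs 7: x=0 → posterior Beta(7, 9/2)
obs 8: x=0 → posterior Beta(7, 11/2)
obs 9: x=1 → posterior Beta(8, 11/2)
obs 10: x=0 → posterior Beta(8, 13/2)
obs 11: x=0 → posterior Beta(8, 15/2)

15/31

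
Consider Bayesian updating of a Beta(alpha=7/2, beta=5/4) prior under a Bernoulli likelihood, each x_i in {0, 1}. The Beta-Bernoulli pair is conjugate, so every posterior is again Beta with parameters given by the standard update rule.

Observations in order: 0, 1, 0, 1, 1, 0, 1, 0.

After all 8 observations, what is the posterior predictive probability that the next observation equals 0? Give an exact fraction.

obs 1: x=0 → posterior Beta(7/2, 9/4)
obs 2: x=1 → posterior Beta(9/2, 9/4)
obs 3: x=0 → posterior Beta(9/2, 13/4)
obs 4: x=1 → posterior Beta(11/2, 13/4)
obs 5: x=1 → posterior Beta(13/2, 13/4)
obs 6: x=0 → posterior Beta(13/2, 17/4)
obs 7: x=1 → posterior Beta(15/2, 17/4)
obs 8: x=0 → posterior Beta(15/2, 21/4)

7/17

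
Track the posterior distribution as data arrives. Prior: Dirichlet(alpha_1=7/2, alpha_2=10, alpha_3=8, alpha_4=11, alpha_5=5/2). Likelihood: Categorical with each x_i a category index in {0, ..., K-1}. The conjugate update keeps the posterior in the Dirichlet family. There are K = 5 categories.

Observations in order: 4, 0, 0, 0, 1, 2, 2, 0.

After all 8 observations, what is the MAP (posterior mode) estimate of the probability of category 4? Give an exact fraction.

obs 1: x=4 → posterior Dirichlet(7/2, 10, 8, 11, 7/2)
obs 2: x=0 → posterior Dirichlet(9/2, 10, 8, 11, 7/2)
obs 3: x=0 → posterior Dirichlet(11/2, 10, 8, 11, 7/2)
obs 4: x=0 → posterior Dirichlet(13/2, 10, 8, 11, 7/2)
obs 5: x=1 → posterior Dirichlet(13/2, 11, 8, 11, 7/2)
obs 6: x=2 → posterior Dirichlet(13/2, 11, 9, 11, 7/2)
obs 7: x=2 → posterior Dirichlet(13/2, 11, 10, 11, 7/2)
obs 8: x=0 → posterior Dirichlet(15/2, 11, 10, 11, 7/2)

5/76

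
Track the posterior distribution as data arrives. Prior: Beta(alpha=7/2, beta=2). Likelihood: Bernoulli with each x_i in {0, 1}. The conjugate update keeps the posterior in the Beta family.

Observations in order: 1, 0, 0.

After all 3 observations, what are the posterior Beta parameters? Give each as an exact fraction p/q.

alpha=9/2, beta=4

obs 1: x=1 → posterior Beta(9/2, 2)
obs 2: x=0 → posterior Beta(9/2, 3)
obs 3: x=0 → posterior Beta(9/2, 4)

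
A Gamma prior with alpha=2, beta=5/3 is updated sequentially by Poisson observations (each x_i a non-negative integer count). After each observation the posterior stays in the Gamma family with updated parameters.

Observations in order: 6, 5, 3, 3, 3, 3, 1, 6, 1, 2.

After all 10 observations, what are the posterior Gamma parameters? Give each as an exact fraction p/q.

alpha=35, beta=35/3

obs 1: x=6 → posterior Gamma(8, 8/3)
obs 2: x=5 → posterior Gamma(13, 11/3)
obs 3: x=3 → posterior Gamma(16, 14/3)
obs 4: x=3 → posterior Gamma(19, 17/3)
obs 5: x=3 → posterior Gamma(22, 20/3)
obs 6: x=3 → posterior Gamma(25, 23/3)
obs 7: x=1 → posterior Gamma(26, 26/3)
obs 8: x=6 → posterior Gamma(32, 29/3)
obs 9: x=1 → posterior Gamma(33, 32/3)
obs 10: x=2 → posterior Gamma(35, 35/3)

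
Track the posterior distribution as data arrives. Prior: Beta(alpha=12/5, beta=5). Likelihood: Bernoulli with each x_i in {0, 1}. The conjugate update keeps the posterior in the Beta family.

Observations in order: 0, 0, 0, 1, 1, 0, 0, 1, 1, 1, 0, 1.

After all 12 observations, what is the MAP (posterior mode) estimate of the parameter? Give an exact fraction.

obs 1: x=0 → posterior Beta(12/5, 6)
obs 2: x=0 → posterior Beta(12/5, 7)
obs 3: x=0 → posterior Beta(12/5, 8)
obs 4: x=1 → posterior Beta(17/5, 8)
obs 5: x=1 → posterior Beta(22/5, 8)
obs 6: x=0 → posterior Beta(22/5, 9)
obs 7: x=0 → posterior Beta(22/5, 10)
obs 8: x=1 → posterior Beta(27/5, 10)
obs 9: x=1 → posterior Beta(32/5, 10)
obs 10: x=1 → posterior Beta(37/5, 10)
obs 11: x=0 → posterior Beta(37/5, 11)
obs 12: x=1 → posterior Beta(42/5, 11)

37/87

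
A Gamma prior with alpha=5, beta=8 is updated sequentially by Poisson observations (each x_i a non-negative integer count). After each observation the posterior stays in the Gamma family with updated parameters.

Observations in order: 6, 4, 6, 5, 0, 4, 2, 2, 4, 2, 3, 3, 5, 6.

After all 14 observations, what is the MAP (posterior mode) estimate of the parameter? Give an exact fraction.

obs 1: x=6 → posterior Gamma(11, 9)
obs 2: x=4 → posterior Gamma(15, 10)
obs 3: x=6 → posterior Gamma(21, 11)
obs 4: x=5 → posterior Gamma(26, 12)
obs 5: x=0 → posterior Gamma(26, 13)
obs 6: x=4 → posterior Gamma(30, 14)
obs 7: x=2 → posterior Gamma(32, 15)
obs 8: x=2 → posterior Gamma(34, 16)
obs 9: x=4 → posterior Gamma(38, 17)
obs 10: x=2 → posterior Gamma(40, 18)
obs 11: x=3 → posterior Gamma(43, 19)
obs 12: x=3 → posterior Gamma(46, 20)
obs 13: x=5 → posterior Gamma(51, 21)
obs 14: x=6 → posterior Gamma(57, 22)

28/11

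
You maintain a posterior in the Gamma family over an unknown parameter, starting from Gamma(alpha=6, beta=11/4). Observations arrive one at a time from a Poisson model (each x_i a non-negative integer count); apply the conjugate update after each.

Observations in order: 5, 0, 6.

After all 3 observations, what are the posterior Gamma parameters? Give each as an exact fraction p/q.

obs 1: x=5 → posterior Gamma(11, 15/4)
obs 2: x=0 → posterior Gamma(11, 19/4)
obs 3: x=6 → posterior Gamma(17, 23/4)

alpha=17, beta=23/4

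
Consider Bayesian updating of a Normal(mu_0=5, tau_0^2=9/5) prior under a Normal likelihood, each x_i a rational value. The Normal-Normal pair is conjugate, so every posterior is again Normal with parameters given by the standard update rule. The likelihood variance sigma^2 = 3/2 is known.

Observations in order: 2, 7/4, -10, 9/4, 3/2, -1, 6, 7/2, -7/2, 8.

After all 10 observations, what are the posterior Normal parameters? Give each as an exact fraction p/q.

mu_0=88/65, tau_0^2=9/65

obs 1: x=2 → posterior Normal(37/11, 9/11)
obs 2: x=7/4 → posterior Normal(95/34, 9/17)
obs 3: x=-10 → posterior Normal(-25/46, 9/23)
obs 4: x=9/4 → posterior Normal(1/29, 9/29)
obs 5: x=3/2 → posterior Normal(2/7, 9/35)
obs 6: x=-1 → posterior Normal(4/41, 9/41)
obs 7: x=6 → posterior Normal(40/47, 9/47)
obs 8: x=7/2 → posterior Normal(61/53, 9/53)
obs 9: x=-7/2 → posterior Normal(40/59, 9/59)
obs 10: x=8 → posterior Normal(88/65, 9/65)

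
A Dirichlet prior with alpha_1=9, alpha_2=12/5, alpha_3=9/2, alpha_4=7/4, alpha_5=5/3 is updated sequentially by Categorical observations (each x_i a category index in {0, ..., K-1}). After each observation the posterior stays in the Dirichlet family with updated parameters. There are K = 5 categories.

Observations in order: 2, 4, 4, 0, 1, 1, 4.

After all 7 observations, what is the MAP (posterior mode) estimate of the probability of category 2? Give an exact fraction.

obs 1: x=2 → posterior Dirichlet(9, 12/5, 11/2, 7/4, 5/3)
obs 2: x=4 → posterior Dirichlet(9, 12/5, 11/2, 7/4, 8/3)
obs 3: x=4 → posterior Dirichlet(9, 12/5, 11/2, 7/4, 11/3)
obs 4: x=0 → posterior Dirichlet(10, 12/5, 11/2, 7/4, 11/3)
obs 5: x=1 → posterior Dirichlet(10, 17/5, 11/2, 7/4, 11/3)
obs 6: x=1 → posterior Dirichlet(10, 22/5, 11/2, 7/4, 11/3)
obs 7: x=4 → posterior Dirichlet(10, 22/5, 11/2, 7/4, 14/3)

270/1279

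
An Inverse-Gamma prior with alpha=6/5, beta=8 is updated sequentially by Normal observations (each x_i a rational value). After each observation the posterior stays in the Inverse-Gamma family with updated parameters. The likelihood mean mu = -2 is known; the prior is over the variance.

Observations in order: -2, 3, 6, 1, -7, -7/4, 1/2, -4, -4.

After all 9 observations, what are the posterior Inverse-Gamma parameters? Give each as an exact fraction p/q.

obs 1: x=-2 → posterior Inverse-Gamma(17/10, 8)
obs 2: x=3 → posterior Inverse-Gamma(11/5, 41/2)
obs 3: x=6 → posterior Inverse-Gamma(27/10, 105/2)
obs 4: x=1 → posterior Inverse-Gamma(16/5, 57)
obs 5: x=-7 → posterior Inverse-Gamma(37/10, 139/2)
obs 6: x=-7/4 → posterior Inverse-Gamma(21/5, 2225/32)
obs 7: x=1/2 → posterior Inverse-Gamma(47/10, 2325/32)
obs 8: x=-4 → posterior Inverse-Gamma(26/5, 2389/32)
obs 9: x=-4 → posterior Inverse-Gamma(57/10, 2453/32)

alpha=57/10, beta=2453/32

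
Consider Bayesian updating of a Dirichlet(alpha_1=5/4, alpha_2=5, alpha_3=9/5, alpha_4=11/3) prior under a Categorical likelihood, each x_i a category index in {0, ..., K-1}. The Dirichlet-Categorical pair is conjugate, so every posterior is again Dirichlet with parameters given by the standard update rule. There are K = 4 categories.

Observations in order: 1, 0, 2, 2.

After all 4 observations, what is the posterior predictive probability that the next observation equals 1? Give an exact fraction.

obs 1: x=1 → posterior Dirichlet(5/4, 6, 9/5, 11/3)
obs 2: x=0 → posterior Dirichlet(9/4, 6, 9/5, 11/3)
obs 3: x=2 → posterior Dirichlet(9/4, 6, 14/5, 11/3)
obs 4: x=2 → posterior Dirichlet(9/4, 6, 19/5, 11/3)

360/943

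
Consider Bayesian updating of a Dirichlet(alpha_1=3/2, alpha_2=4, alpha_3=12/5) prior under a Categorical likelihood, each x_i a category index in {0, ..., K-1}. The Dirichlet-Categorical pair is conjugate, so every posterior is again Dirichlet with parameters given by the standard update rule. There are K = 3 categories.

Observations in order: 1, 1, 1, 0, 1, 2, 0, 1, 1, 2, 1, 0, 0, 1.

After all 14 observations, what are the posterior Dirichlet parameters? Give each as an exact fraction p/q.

obs 1: x=1 → posterior Dirichlet(3/2, 5, 12/5)
obs 2: x=1 → posterior Dirichlet(3/2, 6, 12/5)
obs 3: x=1 → posterior Dirichlet(3/2, 7, 12/5)
obs 4: x=0 → posterior Dirichlet(5/2, 7, 12/5)
obs 5: x=1 → posterior Dirichlet(5/2, 8, 12/5)
obs 6: x=2 → posterior Dirichlet(5/2, 8, 17/5)
obs 7: x=0 → posterior Dirichlet(7/2, 8, 17/5)
obs 8: x=1 → posterior Dirichlet(7/2, 9, 17/5)
obs 9: x=1 → posterior Dirichlet(7/2, 10, 17/5)
obs 10: x=2 → posterior Dirichlet(7/2, 10, 22/5)
obs 11: x=1 → posterior Dirichlet(7/2, 11, 22/5)
obs 12: x=0 → posterior Dirichlet(9/2, 11, 22/5)
obs 13: x=0 → posterior Dirichlet(11/2, 11, 22/5)
obs 14: x=1 → posterior Dirichlet(11/2, 12, 22/5)

alpha_1=11/2, alpha_2=12, alpha_3=22/5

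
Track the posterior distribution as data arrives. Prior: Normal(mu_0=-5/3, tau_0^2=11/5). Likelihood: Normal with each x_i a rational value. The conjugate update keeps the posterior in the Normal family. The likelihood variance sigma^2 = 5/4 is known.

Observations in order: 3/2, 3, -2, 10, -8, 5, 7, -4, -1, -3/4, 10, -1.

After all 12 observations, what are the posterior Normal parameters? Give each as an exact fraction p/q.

obs 1: x=3/2 → posterior Normal(73/207, 55/69)
obs 2: x=3 → posterior Normal(469/339, 55/113)
obs 3: x=-2 → posterior Normal(205/471, 55/157)
obs 4: x=10 → posterior Normal(1525/603, 55/201)
obs 5: x=-8 → posterior Normal(67/105, 11/49)
obs 6: x=5 → posterior Normal(1129/867, 55/289)
obs 7: x=7 → posterior Normal(2053/999, 55/333)
obs 8: x=-4 → posterior Normal(1525/1131, 55/377)
obs 9: x=-1 → posterior Normal(1393/1263, 55/421)
obs 10: x=-3/4 → posterior Normal(1294/1395, 11/93)
obs 11: x=10 → posterior Normal(2614/1527, 55/509)
obs 12: x=-1 → posterior Normal(2482/1659, 55/553)

mu_0=2482/1659, tau_0^2=55/553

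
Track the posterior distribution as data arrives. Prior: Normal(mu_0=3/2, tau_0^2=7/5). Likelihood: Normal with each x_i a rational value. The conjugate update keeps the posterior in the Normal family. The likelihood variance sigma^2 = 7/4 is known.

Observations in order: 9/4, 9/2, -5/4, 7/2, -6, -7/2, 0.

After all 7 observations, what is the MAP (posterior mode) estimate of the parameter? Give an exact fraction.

1/6

obs 1: x=9/4 → posterior Normal(11/6, 7/9)
obs 2: x=9/2 → posterior Normal(69/26, 7/13)
obs 3: x=-5/4 → posterior Normal(59/34, 7/17)
obs 4: x=7/2 → posterior Normal(29/14, 1/3)
obs 5: x=-6 → posterior Normal(39/50, 7/25)
obs 6: x=-7/2 → posterior Normal(11/58, 7/29)
obs 7: x=0 → posterior Normal(1/6, 7/33)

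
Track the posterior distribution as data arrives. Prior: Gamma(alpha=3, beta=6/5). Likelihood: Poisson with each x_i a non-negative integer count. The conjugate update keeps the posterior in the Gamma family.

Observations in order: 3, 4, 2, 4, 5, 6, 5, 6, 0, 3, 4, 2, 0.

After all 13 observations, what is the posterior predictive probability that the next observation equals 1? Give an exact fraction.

obs 1: x=3 → posterior Gamma(6, 11/5)
obs 2: x=4 → posterior Gamma(10, 16/5)
obs 3: x=2 → posterior Gamma(12, 21/5)
obs 4: x=4 → posterior Gamma(16, 26/5)
obs 5: x=5 → posterior Gamma(21, 31/5)
obs 6: x=6 → posterior Gamma(27, 36/5)
obs 7: x=5 → posterior Gamma(32, 41/5)
obs 8: x=6 → posterior Gamma(38, 46/5)
obs 9: x=0 → posterior Gamma(38, 51/5)
obs 10: x=3 → posterior Gamma(41, 56/5)
obs 11: x=4 → posterior Gamma(45, 61/5)
obs 12: x=2 → posterior Gamma(47, 66/5)
obs 13: x=0 → posterior Gamma(47, 71/5)

239999453103507425303805138167603405852054202047127721975156847037493507279019793723869885/1901307798286118873731890304310405643875008041641610963159183577700321908301489151699582976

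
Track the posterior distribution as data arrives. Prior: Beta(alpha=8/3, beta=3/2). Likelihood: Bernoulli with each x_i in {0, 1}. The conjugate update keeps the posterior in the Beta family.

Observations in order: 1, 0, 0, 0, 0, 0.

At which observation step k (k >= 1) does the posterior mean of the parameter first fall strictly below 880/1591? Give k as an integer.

k = 3

obs 1: x=1 → posterior Beta(11/3, 3/2)
obs 2: x=0 → posterior Beta(11/3, 5/2)
obs 3: x=0 → posterior Beta(11/3, 7/2)
obs 4: x=0 → posterior Beta(11/3, 9/2)
obs 5: x=0 → posterior Beta(11/3, 11/2)
obs 6: x=0 → posterior Beta(11/3, 13/2)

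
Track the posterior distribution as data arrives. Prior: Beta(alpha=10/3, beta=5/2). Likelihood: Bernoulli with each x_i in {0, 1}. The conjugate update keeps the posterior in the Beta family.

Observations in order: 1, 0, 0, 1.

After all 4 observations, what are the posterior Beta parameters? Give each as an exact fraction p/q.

alpha=16/3, beta=9/2

obs 1: x=1 → posterior Beta(13/3, 5/2)
obs 2: x=0 → posterior Beta(13/3, 7/2)
obs 3: x=0 → posterior Beta(13/3, 9/2)
obs 4: x=1 → posterior Beta(16/3, 9/2)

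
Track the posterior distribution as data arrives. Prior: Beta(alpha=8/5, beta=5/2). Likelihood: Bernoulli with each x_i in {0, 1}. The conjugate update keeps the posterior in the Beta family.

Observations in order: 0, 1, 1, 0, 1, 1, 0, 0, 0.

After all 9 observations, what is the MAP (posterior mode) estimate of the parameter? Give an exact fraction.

obs 1: x=0 → posterior Beta(8/5, 7/2)
obs 2: x=1 → posterior Beta(13/5, 7/2)
obs 3: x=1 → posterior Beta(18/5, 7/2)
obs 4: x=0 → posterior Beta(18/5, 9/2)
obs 5: x=1 → posterior Beta(23/5, 9/2)
obs 6: x=1 → posterior Beta(28/5, 9/2)
obs 7: x=0 → posterior Beta(28/5, 11/2)
obs 8: x=0 → posterior Beta(28/5, 13/2)
obs 9: x=0 → posterior Beta(28/5, 15/2)

46/111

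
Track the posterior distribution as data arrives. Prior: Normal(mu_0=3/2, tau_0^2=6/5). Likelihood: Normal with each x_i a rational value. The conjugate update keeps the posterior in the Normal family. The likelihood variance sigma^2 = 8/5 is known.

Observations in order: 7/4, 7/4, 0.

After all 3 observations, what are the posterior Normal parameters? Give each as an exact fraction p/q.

mu_0=33/26, tau_0^2=24/65

obs 1: x=7/4 → posterior Normal(45/28, 24/35)
obs 2: x=7/4 → posterior Normal(33/20, 12/25)
obs 3: x=0 → posterior Normal(33/26, 24/65)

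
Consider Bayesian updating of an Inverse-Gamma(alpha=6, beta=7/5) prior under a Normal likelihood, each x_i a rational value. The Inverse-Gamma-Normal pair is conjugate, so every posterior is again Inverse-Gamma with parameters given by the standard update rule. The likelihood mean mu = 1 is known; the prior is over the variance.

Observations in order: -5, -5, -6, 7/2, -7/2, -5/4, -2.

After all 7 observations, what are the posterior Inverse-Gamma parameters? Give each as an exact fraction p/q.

alpha=19/2, beta=13149/160

obs 1: x=-5 → posterior Inverse-Gamma(13/2, 97/5)
obs 2: x=-5 → posterior Inverse-Gamma(7, 187/5)
obs 3: x=-6 → posterior Inverse-Gamma(15/2, 619/10)
obs 4: x=7/2 → posterior Inverse-Gamma(8, 2601/40)
obs 5: x=-7/2 → posterior Inverse-Gamma(17/2, 1503/20)
obs 6: x=-5/4 → posterior Inverse-Gamma(9, 12429/160)
obs 7: x=-2 → posterior Inverse-Gamma(19/2, 13149/160)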